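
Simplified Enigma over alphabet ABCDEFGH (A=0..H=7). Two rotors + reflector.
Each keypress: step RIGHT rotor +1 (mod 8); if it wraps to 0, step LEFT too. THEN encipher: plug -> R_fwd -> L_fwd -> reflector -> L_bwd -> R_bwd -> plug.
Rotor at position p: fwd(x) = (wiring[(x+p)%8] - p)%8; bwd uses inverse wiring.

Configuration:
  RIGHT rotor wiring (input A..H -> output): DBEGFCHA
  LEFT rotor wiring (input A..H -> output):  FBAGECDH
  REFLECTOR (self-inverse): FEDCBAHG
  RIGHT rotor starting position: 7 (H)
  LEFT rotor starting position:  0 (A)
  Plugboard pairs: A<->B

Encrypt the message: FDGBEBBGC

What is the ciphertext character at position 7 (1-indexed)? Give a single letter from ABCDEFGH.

Char 1 ('F'): step: R->0, L->1 (L advanced); F->plug->F->R->C->L->F->refl->A->L'->A->R'->H->plug->H
Char 2 ('D'): step: R->1, L=1; D->plug->D->R->E->L->B->refl->E->L'->H->R'->G->plug->G
Char 3 ('G'): step: R->2, L=1; G->plug->G->R->B->L->H->refl->G->L'->G->R'->F->plug->F
Char 4 ('B'): step: R->3, L=1; B->plug->A->R->D->L->D->refl->C->L'->F->R'->E->plug->E
Char 5 ('E'): step: R->4, L=1; E->plug->E->R->H->L->E->refl->B->L'->E->R'->D->plug->D
Char 6 ('B'): step: R->5, L=1; B->plug->A->R->F->L->C->refl->D->L'->D->R'->C->plug->C
Char 7 ('B'): step: R->6, L=1; B->plug->A->R->B->L->H->refl->G->L'->G->R'->E->plug->E

E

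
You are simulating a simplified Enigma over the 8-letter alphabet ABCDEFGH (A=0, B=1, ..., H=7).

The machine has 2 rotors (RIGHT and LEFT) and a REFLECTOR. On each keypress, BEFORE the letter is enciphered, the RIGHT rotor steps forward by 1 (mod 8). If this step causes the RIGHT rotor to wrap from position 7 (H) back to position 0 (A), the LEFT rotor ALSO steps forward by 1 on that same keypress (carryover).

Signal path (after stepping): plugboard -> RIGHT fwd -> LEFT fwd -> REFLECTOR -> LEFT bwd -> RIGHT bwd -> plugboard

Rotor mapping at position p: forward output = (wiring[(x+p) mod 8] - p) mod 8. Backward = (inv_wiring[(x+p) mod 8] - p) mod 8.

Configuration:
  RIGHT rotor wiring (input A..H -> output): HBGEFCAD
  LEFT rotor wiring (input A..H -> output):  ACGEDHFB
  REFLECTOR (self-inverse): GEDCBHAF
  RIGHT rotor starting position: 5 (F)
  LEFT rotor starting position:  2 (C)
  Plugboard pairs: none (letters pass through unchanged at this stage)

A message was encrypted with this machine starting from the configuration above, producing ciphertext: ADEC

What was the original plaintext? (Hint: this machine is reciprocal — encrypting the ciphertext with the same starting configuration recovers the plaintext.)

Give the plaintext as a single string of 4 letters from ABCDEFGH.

Char 1 ('A'): step: R->6, L=2; A->plug->A->R->C->L->B->refl->E->L'->A->R'->E->plug->E
Char 2 ('D'): step: R->7, L=2; D->plug->D->R->H->L->A->refl->G->L'->G->R'->F->plug->F
Char 3 ('E'): step: R->0, L->3 (L advanced); E->plug->E->R->F->L->F->refl->H->L'->G->R'->C->plug->C
Char 4 ('C'): step: R->1, L=3; C->plug->C->R->D->L->C->refl->D->L'->H->R'->F->plug->F

Answer: EFCF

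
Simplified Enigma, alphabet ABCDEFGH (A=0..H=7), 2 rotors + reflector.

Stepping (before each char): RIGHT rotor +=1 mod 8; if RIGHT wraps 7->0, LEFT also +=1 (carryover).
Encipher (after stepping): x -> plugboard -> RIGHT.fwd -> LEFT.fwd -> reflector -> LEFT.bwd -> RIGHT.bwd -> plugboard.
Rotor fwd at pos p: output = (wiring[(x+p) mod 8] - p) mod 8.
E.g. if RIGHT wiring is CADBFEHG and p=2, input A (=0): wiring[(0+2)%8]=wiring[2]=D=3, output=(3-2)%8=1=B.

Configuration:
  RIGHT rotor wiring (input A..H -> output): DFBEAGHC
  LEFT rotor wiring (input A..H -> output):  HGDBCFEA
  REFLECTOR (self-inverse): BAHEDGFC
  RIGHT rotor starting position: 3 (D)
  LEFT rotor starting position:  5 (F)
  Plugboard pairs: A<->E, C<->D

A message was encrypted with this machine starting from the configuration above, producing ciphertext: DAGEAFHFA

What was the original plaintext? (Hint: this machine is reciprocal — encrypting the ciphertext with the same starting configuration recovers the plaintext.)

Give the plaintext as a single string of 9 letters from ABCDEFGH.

Answer: FFFFCABCF

Derivation:
Char 1 ('D'): step: R->4, L=5; D->plug->C->R->D->L->C->refl->H->L'->B->R'->F->plug->F
Char 2 ('A'): step: R->5, L=5; A->plug->E->R->A->L->A->refl->B->L'->E->R'->F->plug->F
Char 3 ('G'): step: R->6, L=5; G->plug->G->R->C->L->D->refl->E->L'->G->R'->F->plug->F
Char 4 ('E'): step: R->7, L=5; E->plug->A->R->D->L->C->refl->H->L'->B->R'->F->plug->F
Char 5 ('A'): step: R->0, L->6 (L advanced); A->plug->E->R->A->L->G->refl->F->L'->E->R'->D->plug->C
Char 6 ('F'): step: R->1, L=6; F->plug->F->R->G->L->E->refl->D->L'->F->R'->E->plug->A
Char 7 ('H'): step: R->2, L=6; H->plug->H->R->D->L->A->refl->B->L'->C->R'->B->plug->B
Char 8 ('F'): step: R->3, L=6; F->plug->F->R->A->L->G->refl->F->L'->E->R'->D->plug->C
Char 9 ('A'): step: R->4, L=6; A->plug->E->R->H->L->H->refl->C->L'->B->R'->F->plug->F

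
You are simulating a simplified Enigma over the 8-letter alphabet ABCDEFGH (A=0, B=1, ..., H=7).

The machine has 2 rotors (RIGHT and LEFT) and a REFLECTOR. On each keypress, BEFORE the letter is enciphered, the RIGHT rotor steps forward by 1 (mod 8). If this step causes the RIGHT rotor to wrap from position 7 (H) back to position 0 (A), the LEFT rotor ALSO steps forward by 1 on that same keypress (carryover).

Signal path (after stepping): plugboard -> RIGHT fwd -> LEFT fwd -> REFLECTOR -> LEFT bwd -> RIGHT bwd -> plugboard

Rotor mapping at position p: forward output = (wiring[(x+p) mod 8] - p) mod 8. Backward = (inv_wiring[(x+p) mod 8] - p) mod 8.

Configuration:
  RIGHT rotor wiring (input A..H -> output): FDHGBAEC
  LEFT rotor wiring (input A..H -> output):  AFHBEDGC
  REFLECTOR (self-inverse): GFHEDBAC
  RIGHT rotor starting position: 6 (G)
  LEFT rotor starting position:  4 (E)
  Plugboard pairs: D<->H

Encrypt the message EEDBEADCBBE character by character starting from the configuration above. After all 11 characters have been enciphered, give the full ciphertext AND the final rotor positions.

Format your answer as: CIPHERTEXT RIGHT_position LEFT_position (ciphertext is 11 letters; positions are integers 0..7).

Answer: DDHFCFHHADD 1 6

Derivation:
Char 1 ('E'): step: R->7, L=4; E->plug->E->R->H->L->F->refl->B->L'->F->R'->H->plug->D
Char 2 ('E'): step: R->0, L->5 (L advanced); E->plug->E->R->B->L->B->refl->F->L'->C->R'->H->plug->D
Char 3 ('D'): step: R->1, L=5; D->plug->H->R->E->L->A->refl->G->L'->A->R'->D->plug->H
Char 4 ('B'): step: R->2, L=5; B->plug->B->R->E->L->A->refl->G->L'->A->R'->F->plug->F
Char 5 ('E'): step: R->3, L=5; E->plug->E->R->H->L->H->refl->C->L'->F->R'->C->plug->C
Char 6 ('A'): step: R->4, L=5; A->plug->A->R->F->L->C->refl->H->L'->H->R'->F->plug->F
Char 7 ('D'): step: R->5, L=5; D->plug->H->R->E->L->A->refl->G->L'->A->R'->D->plug->H
Char 8 ('C'): step: R->6, L=5; C->plug->C->R->H->L->H->refl->C->L'->F->R'->D->plug->H
Char 9 ('B'): step: R->7, L=5; B->plug->B->R->G->L->E->refl->D->L'->D->R'->A->plug->A
Char 10 ('B'): step: R->0, L->6 (L advanced); B->plug->B->R->D->L->H->refl->C->L'->C->R'->H->plug->D
Char 11 ('E'): step: R->1, L=6; E->plug->E->R->H->L->F->refl->B->L'->E->R'->H->plug->D
Final: ciphertext=DDHFCFHHADD, RIGHT=1, LEFT=6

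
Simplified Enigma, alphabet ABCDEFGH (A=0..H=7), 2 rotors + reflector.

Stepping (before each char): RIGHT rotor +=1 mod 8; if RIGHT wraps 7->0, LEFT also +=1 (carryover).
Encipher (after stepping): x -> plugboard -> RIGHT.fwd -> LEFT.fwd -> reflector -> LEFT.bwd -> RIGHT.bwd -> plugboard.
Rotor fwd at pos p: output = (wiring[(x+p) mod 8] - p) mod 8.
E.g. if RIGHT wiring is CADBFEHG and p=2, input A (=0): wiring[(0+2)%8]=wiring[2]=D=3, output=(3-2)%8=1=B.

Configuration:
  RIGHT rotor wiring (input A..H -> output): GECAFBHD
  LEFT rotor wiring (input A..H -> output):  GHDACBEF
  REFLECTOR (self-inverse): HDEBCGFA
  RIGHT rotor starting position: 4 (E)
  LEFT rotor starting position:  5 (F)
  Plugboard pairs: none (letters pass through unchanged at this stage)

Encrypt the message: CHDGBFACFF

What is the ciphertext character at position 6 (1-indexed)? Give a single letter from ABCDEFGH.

Char 1 ('C'): step: R->5, L=5; C->plug->C->R->G->L->D->refl->B->L'->D->R'->G->plug->G
Char 2 ('H'): step: R->6, L=5; H->plug->H->R->D->L->B->refl->D->L'->G->R'->D->plug->D
Char 3 ('D'): step: R->7, L=5; D->plug->D->R->D->L->B->refl->D->L'->G->R'->F->plug->F
Char 4 ('G'): step: R->0, L->6 (L advanced); G->plug->G->R->H->L->D->refl->B->L'->D->R'->H->plug->H
Char 5 ('B'): step: R->1, L=6; B->plug->B->R->B->L->H->refl->A->L'->C->R'->G->plug->G
Char 6 ('F'): step: R->2, L=6; F->plug->F->R->B->L->H->refl->A->L'->C->R'->H->plug->H

H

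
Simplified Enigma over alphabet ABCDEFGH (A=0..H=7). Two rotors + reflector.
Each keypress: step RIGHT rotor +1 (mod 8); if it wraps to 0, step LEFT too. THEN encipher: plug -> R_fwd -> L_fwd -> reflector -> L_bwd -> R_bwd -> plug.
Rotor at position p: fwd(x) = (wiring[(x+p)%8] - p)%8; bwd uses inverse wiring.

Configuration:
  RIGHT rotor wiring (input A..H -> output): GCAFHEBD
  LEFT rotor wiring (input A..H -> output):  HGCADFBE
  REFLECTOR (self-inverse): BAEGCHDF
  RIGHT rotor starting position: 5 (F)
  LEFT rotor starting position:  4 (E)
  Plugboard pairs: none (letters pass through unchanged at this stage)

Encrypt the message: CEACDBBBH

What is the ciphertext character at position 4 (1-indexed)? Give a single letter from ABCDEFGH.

Char 1 ('C'): step: R->6, L=4; C->plug->C->R->A->L->H->refl->F->L'->C->R'->E->plug->E
Char 2 ('E'): step: R->7, L=4; E->plug->E->R->G->L->G->refl->D->L'->E->R'->A->plug->A
Char 3 ('A'): step: R->0, L->5 (L advanced); A->plug->A->R->G->L->D->refl->G->L'->H->R'->E->plug->E
Char 4 ('C'): step: R->1, L=5; C->plug->C->R->E->L->B->refl->A->L'->A->R'->F->plug->F

F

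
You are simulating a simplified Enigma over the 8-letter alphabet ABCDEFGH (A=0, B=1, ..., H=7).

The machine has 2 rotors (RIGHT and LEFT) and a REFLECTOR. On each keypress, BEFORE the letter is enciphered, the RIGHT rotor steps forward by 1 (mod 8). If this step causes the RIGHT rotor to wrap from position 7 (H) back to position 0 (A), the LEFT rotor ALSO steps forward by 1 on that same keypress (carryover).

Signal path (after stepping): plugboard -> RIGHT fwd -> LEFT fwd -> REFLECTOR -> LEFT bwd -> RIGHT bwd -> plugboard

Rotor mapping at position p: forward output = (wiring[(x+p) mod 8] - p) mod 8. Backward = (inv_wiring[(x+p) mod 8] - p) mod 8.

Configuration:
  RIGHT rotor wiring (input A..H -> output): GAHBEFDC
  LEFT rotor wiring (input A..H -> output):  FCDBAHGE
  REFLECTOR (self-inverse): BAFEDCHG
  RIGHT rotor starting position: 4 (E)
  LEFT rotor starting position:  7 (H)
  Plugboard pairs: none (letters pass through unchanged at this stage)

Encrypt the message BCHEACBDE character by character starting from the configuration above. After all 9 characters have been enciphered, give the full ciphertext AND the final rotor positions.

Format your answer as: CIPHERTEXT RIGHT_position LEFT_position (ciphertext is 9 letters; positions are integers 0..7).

Answer: CBDGFBDHG 5 0

Derivation:
Char 1 ('B'): step: R->5, L=7; B->plug->B->R->G->L->A->refl->B->L'->F->R'->C->plug->C
Char 2 ('C'): step: R->6, L=7; C->plug->C->R->A->L->F->refl->C->L'->E->R'->B->plug->B
Char 3 ('H'): step: R->7, L=7; H->plug->H->R->E->L->C->refl->F->L'->A->R'->D->plug->D
Char 4 ('E'): step: R->0, L->0 (L advanced); E->plug->E->R->E->L->A->refl->B->L'->D->R'->G->plug->G
Char 5 ('A'): step: R->1, L=0; A->plug->A->R->H->L->E->refl->D->L'->C->R'->F->plug->F
Char 6 ('C'): step: R->2, L=0; C->plug->C->R->C->L->D->refl->E->L'->H->R'->B->plug->B
Char 7 ('B'): step: R->3, L=0; B->plug->B->R->B->L->C->refl->F->L'->A->R'->D->plug->D
Char 8 ('D'): step: R->4, L=0; D->plug->D->R->G->L->G->refl->H->L'->F->R'->H->plug->H
Char 9 ('E'): step: R->5, L=0; E->plug->E->R->D->L->B->refl->A->L'->E->R'->G->plug->G
Final: ciphertext=CBDGFBDHG, RIGHT=5, LEFT=0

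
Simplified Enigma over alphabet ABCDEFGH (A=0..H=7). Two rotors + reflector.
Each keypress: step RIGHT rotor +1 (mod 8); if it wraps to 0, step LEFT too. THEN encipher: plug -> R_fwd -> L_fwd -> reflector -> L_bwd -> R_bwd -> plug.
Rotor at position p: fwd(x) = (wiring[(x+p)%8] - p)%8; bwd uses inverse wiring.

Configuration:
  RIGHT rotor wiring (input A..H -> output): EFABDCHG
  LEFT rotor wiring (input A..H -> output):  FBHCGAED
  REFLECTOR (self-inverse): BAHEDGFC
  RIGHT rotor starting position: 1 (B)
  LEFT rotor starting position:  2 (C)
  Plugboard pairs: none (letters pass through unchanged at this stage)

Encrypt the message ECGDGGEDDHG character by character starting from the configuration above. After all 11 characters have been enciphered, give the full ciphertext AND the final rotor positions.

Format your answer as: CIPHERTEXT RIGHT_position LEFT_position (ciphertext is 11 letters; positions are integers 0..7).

Answer: CDAGAHAFEBC 4 3

Derivation:
Char 1 ('E'): step: R->2, L=2; E->plug->E->R->F->L->B->refl->A->L'->B->R'->C->plug->C
Char 2 ('C'): step: R->3, L=2; C->plug->C->R->H->L->H->refl->C->L'->E->R'->D->plug->D
Char 3 ('G'): step: R->4, L=2; G->plug->G->R->E->L->C->refl->H->L'->H->R'->A->plug->A
Char 4 ('D'): step: R->5, L=2; D->plug->D->R->H->L->H->refl->C->L'->E->R'->G->plug->G
Char 5 ('G'): step: R->6, L=2; G->plug->G->R->F->L->B->refl->A->L'->B->R'->A->plug->A
Char 6 ('G'): step: R->7, L=2; G->plug->G->R->D->L->G->refl->F->L'->A->R'->H->plug->H
Char 7 ('E'): step: R->0, L->3 (L advanced); E->plug->E->R->D->L->B->refl->A->L'->E->R'->A->plug->A
Char 8 ('D'): step: R->1, L=3; D->plug->D->R->C->L->F->refl->G->L'->G->R'->F->plug->F
Char 9 ('D'): step: R->2, L=3; D->plug->D->R->A->L->H->refl->C->L'->F->R'->E->plug->E
Char 10 ('H'): step: R->3, L=3; H->plug->H->R->F->L->C->refl->H->L'->A->R'->B->plug->B
Char 11 ('G'): step: R->4, L=3; G->plug->G->R->E->L->A->refl->B->L'->D->R'->C->plug->C
Final: ciphertext=CDAGAHAFEBC, RIGHT=4, LEFT=3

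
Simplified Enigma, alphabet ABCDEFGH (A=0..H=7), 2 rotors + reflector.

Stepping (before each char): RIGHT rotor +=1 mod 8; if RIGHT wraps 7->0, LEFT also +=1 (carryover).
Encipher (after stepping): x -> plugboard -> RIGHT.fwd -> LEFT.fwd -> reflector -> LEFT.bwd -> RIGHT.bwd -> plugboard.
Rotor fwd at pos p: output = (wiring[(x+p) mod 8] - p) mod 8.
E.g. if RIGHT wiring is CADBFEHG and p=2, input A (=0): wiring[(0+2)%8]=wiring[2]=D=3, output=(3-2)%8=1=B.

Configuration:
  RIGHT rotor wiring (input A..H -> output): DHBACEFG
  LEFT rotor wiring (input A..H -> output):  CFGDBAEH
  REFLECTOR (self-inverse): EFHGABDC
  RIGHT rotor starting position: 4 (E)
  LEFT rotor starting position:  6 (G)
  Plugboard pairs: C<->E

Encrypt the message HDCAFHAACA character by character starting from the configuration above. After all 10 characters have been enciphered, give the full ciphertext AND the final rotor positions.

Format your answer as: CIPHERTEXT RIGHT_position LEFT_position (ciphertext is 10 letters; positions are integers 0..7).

Char 1 ('H'): step: R->5, L=6; H->plug->H->R->F->L->F->refl->B->L'->B->R'->C->plug->E
Char 2 ('D'): step: R->6, L=6; D->plug->D->R->B->L->B->refl->F->L'->F->R'->C->plug->E
Char 3 ('C'): step: R->7, L=6; C->plug->E->R->B->L->B->refl->F->L'->F->R'->G->plug->G
Char 4 ('A'): step: R->0, L->7 (L advanced); A->plug->A->R->D->L->H->refl->C->L'->F->R'->G->plug->G
Char 5 ('F'): step: R->1, L=7; F->plug->F->R->E->L->E->refl->A->L'->A->R'->B->plug->B
Char 6 ('H'): step: R->2, L=7; H->plug->H->R->F->L->C->refl->H->L'->D->R'->E->plug->C
Char 7 ('A'): step: R->3, L=7; A->plug->A->R->F->L->C->refl->H->L'->D->R'->E->plug->C
Char 8 ('A'): step: R->4, L=7; A->plug->A->R->G->L->B->refl->F->L'->H->R'->E->plug->C
Char 9 ('C'): step: R->5, L=7; C->plug->E->R->C->L->G->refl->D->L'->B->R'->C->plug->E
Char 10 ('A'): step: R->6, L=7; A->plug->A->R->H->L->F->refl->B->L'->G->R'->H->plug->H
Final: ciphertext=EEGGBCCCEH, RIGHT=6, LEFT=7

Answer: EEGGBCCCEH 6 7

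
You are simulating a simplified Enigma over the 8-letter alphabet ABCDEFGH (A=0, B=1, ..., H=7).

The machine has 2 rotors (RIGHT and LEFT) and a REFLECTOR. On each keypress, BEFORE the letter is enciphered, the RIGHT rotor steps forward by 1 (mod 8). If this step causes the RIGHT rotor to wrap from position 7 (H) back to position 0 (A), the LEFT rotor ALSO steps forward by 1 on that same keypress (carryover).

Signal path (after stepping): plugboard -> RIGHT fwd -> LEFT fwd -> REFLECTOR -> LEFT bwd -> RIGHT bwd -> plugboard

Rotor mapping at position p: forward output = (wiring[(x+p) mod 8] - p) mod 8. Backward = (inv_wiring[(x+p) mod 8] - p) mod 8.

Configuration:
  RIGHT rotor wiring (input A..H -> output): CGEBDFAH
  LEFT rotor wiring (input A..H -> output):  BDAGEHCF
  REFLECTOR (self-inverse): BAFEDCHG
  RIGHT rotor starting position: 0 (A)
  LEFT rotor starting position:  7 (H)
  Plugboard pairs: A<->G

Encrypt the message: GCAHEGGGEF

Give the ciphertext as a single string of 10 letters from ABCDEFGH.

Answer: HFGBDHFAHD

Derivation:
Char 1 ('G'): step: R->1, L=7; G->plug->A->R->F->L->F->refl->C->L'->B->R'->H->plug->H
Char 2 ('C'): step: R->2, L=7; C->plug->C->R->B->L->C->refl->F->L'->F->R'->F->plug->F
Char 3 ('A'): step: R->3, L=7; A->plug->G->R->D->L->B->refl->A->L'->G->R'->A->plug->G
Char 4 ('H'): step: R->4, L=7; H->plug->H->R->F->L->F->refl->C->L'->B->R'->B->plug->B
Char 5 ('E'): step: R->5, L=7; E->plug->E->R->B->L->C->refl->F->L'->F->R'->D->plug->D
Char 6 ('G'): step: R->6, L=7; G->plug->A->R->C->L->E->refl->D->L'->H->R'->H->plug->H
Char 7 ('G'): step: R->7, L=7; G->plug->A->R->A->L->G->refl->H->L'->E->R'->F->plug->F
Char 8 ('G'): step: R->0, L->0 (L advanced); G->plug->A->R->C->L->A->refl->B->L'->A->R'->G->plug->A
Char 9 ('E'): step: R->1, L=0; E->plug->E->R->E->L->E->refl->D->L'->B->R'->H->plug->H
Char 10 ('F'): step: R->2, L=0; F->plug->F->R->F->L->H->refl->G->L'->D->R'->D->plug->D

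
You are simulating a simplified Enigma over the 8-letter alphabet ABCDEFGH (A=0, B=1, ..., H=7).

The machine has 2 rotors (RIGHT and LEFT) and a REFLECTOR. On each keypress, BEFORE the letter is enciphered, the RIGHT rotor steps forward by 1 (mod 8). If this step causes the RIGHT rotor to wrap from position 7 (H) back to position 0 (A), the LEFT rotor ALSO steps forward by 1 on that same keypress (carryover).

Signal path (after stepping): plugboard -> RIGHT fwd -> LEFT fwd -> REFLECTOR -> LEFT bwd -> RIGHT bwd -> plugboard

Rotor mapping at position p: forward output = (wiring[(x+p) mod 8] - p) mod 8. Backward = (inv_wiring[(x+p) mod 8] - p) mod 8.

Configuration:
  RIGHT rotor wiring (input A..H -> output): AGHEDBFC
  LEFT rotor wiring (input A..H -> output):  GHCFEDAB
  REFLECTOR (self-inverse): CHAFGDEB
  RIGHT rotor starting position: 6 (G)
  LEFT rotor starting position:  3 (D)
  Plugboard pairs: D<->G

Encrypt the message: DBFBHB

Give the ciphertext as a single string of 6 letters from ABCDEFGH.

Answer: GHEDBD

Derivation:
Char 1 ('D'): step: R->7, L=3; D->plug->G->R->C->L->A->refl->C->L'->A->R'->D->plug->G
Char 2 ('B'): step: R->0, L->4 (L advanced); B->plug->B->R->G->L->G->refl->E->L'->C->R'->H->plug->H
Char 3 ('F'): step: R->1, L=4; F->plug->F->R->E->L->C->refl->A->L'->A->R'->E->plug->E
Char 4 ('B'): step: R->2, L=4; B->plug->B->R->C->L->E->refl->G->L'->G->R'->G->plug->D
Char 5 ('H'): step: R->3, L=4; H->plug->H->R->E->L->C->refl->A->L'->A->R'->B->plug->B
Char 6 ('B'): step: R->4, L=4; B->plug->B->R->F->L->D->refl->F->L'->D->R'->G->plug->D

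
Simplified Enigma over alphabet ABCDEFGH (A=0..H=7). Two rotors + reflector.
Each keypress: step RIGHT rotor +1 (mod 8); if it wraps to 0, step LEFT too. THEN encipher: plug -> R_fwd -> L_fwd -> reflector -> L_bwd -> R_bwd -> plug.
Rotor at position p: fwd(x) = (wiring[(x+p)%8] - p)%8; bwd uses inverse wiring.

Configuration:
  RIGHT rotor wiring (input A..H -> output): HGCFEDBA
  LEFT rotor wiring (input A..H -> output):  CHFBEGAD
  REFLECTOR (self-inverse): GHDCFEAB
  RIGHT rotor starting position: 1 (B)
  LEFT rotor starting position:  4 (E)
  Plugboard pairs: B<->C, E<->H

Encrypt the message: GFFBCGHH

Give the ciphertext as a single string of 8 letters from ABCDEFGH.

Answer: DBCAFCGA

Derivation:
Char 1 ('G'): step: R->2, L=4; G->plug->G->R->F->L->D->refl->C->L'->B->R'->D->plug->D
Char 2 ('F'): step: R->3, L=4; F->plug->F->R->E->L->G->refl->A->L'->A->R'->C->plug->B
Char 3 ('F'): step: R->4, L=4; F->plug->F->R->C->L->E->refl->F->L'->H->R'->B->plug->C
Char 4 ('B'): step: R->5, L=4; B->plug->C->R->D->L->H->refl->B->L'->G->R'->A->plug->A
Char 5 ('C'): step: R->6, L=4; C->plug->B->R->C->L->E->refl->F->L'->H->R'->F->plug->F
Char 6 ('G'): step: R->7, L=4; G->plug->G->R->E->L->G->refl->A->L'->A->R'->B->plug->C
Char 7 ('H'): step: R->0, L->5 (L advanced); H->plug->E->R->E->L->C->refl->D->L'->B->R'->G->plug->G
Char 8 ('H'): step: R->1, L=5; H->plug->E->R->C->L->G->refl->A->L'->F->R'->A->plug->A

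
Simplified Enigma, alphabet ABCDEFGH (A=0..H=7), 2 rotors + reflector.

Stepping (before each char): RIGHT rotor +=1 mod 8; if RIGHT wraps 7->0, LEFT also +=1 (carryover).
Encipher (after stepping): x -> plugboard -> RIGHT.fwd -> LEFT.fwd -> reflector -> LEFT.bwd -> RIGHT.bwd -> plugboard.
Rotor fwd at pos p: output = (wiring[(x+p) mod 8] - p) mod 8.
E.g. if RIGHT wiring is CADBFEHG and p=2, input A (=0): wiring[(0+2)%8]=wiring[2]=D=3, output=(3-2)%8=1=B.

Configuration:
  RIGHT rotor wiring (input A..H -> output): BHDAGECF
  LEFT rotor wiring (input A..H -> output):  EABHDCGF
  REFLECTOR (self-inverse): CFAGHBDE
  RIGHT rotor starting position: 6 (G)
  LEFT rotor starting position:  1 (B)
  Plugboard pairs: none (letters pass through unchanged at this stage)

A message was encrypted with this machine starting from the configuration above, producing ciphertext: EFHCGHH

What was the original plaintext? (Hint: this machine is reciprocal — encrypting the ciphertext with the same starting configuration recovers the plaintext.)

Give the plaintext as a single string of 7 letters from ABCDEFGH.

Answer: HDGEHBE

Derivation:
Char 1 ('E'): step: R->7, L=1; E->plug->E->R->B->L->A->refl->C->L'->D->R'->H->plug->H
Char 2 ('F'): step: R->0, L->2 (L advanced); F->plug->F->R->E->L->E->refl->H->L'->A->R'->D->plug->D
Char 3 ('H'): step: R->1, L=2; H->plug->H->R->A->L->H->refl->E->L'->E->R'->G->plug->G
Char 4 ('C'): step: R->2, L=2; C->plug->C->R->E->L->E->refl->H->L'->A->R'->E->plug->E
Char 5 ('G'): step: R->3, L=2; G->plug->G->R->E->L->E->refl->H->L'->A->R'->H->plug->H
Char 6 ('H'): step: R->4, L=2; H->plug->H->R->E->L->E->refl->H->L'->A->R'->B->plug->B
Char 7 ('H'): step: R->5, L=2; H->plug->H->R->B->L->F->refl->B->L'->C->R'->E->plug->E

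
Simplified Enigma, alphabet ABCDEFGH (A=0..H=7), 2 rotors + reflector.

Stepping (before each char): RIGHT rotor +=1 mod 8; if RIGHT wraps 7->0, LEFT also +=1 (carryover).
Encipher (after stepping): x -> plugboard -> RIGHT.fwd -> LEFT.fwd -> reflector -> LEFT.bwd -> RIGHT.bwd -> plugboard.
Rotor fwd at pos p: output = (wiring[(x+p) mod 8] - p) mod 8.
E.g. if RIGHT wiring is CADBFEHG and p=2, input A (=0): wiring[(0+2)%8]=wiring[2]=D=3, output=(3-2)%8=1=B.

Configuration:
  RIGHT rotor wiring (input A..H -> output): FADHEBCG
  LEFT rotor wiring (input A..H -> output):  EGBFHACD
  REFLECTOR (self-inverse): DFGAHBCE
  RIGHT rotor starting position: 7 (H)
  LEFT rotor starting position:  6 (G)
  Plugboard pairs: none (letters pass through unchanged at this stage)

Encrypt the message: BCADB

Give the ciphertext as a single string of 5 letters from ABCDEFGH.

Char 1 ('B'): step: R->0, L->7 (L advanced); B->plug->B->R->A->L->E->refl->H->L'->C->R'->G->plug->G
Char 2 ('C'): step: R->1, L=7; C->plug->C->R->G->L->B->refl->F->L'->B->R'->F->plug->F
Char 3 ('A'): step: R->2, L=7; A->plug->A->R->B->L->F->refl->B->L'->G->R'->H->plug->H
Char 4 ('D'): step: R->3, L=7; D->plug->D->R->H->L->D->refl->A->L'->F->R'->G->plug->G
Char 5 ('B'): step: R->4, L=7; B->plug->B->R->F->L->A->refl->D->L'->H->R'->G->plug->G

Answer: GFHGG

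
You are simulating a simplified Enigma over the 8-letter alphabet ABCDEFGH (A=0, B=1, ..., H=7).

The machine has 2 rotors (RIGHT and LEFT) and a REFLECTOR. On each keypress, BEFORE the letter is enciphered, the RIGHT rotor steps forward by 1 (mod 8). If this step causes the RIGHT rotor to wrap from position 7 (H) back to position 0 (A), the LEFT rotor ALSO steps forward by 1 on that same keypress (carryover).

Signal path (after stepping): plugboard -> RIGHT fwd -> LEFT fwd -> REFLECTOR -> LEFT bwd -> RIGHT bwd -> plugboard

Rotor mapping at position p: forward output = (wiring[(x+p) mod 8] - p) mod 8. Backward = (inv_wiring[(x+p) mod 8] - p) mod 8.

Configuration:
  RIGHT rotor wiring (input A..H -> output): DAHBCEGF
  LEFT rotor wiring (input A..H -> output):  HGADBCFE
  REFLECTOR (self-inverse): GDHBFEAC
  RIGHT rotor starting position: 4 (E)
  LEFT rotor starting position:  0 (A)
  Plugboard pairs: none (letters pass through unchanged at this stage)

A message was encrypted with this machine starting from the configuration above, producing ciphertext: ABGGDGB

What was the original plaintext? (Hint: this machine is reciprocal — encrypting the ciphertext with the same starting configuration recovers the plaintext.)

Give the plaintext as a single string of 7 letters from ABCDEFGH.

Char 1 ('A'): step: R->5, L=0; A->plug->A->R->H->L->E->refl->F->L'->G->R'->D->plug->D
Char 2 ('B'): step: R->6, L=0; B->plug->B->R->H->L->E->refl->F->L'->G->R'->H->plug->H
Char 3 ('G'): step: R->7, L=0; G->plug->G->R->F->L->C->refl->H->L'->A->R'->D->plug->D
Char 4 ('G'): step: R->0, L->1 (L advanced); G->plug->G->R->G->L->D->refl->B->L'->E->R'->F->plug->F
Char 5 ('D'): step: R->1, L=1; D->plug->D->R->B->L->H->refl->C->L'->C->R'->H->plug->H
Char 6 ('G'): step: R->2, L=1; G->plug->G->R->B->L->H->refl->C->L'->C->R'->D->plug->D
Char 7 ('B'): step: R->3, L=1; B->plug->B->R->H->L->G->refl->A->L'->D->R'->D->plug->D

Answer: DHDFHDD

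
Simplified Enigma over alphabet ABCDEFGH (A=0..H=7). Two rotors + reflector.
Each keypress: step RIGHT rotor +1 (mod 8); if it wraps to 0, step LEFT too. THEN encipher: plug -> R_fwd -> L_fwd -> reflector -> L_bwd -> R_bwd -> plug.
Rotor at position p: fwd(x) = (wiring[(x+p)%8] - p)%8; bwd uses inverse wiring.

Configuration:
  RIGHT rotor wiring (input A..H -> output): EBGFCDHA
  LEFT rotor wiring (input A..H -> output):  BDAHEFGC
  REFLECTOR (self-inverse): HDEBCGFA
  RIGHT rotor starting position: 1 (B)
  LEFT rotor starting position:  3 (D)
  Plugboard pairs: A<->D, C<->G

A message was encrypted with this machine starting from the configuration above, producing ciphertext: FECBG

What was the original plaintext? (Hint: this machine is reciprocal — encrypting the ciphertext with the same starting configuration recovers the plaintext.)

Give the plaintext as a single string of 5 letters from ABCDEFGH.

Answer: DBECC

Derivation:
Char 1 ('F'): step: R->2, L=3; F->plug->F->R->G->L->A->refl->H->L'->E->R'->A->plug->D
Char 2 ('E'): step: R->3, L=3; E->plug->E->R->F->L->G->refl->F->L'->H->R'->B->plug->B
Char 3 ('C'): step: R->4, L=3; C->plug->G->R->C->L->C->refl->E->L'->A->R'->E->plug->E
Char 4 ('B'): step: R->5, L=3; B->plug->B->R->C->L->C->refl->E->L'->A->R'->G->plug->C
Char 5 ('G'): step: R->6, L=3; G->plug->C->R->G->L->A->refl->H->L'->E->R'->G->plug->C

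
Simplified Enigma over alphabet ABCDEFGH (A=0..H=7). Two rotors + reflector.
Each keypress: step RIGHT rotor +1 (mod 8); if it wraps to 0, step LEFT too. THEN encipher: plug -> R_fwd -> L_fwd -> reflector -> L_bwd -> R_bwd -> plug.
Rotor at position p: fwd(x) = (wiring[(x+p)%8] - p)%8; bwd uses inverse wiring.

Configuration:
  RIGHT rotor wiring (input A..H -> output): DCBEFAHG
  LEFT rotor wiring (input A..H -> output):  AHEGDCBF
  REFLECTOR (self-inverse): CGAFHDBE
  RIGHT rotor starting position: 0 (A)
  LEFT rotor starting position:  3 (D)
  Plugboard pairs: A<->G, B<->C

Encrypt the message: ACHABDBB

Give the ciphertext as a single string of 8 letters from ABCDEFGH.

Char 1 ('A'): step: R->1, L=3; A->plug->G->R->F->L->F->refl->D->L'->A->R'->B->plug->C
Char 2 ('C'): step: R->2, L=3; C->plug->B->R->C->L->H->refl->E->L'->G->R'->D->plug->D
Char 3 ('H'): step: R->3, L=3; H->plug->H->R->G->L->E->refl->H->L'->C->R'->B->plug->C
Char 4 ('A'): step: R->4, L=3; A->plug->G->R->F->L->F->refl->D->L'->A->R'->H->plug->H
Char 5 ('B'): step: R->5, L=3; B->plug->C->R->B->L->A->refl->C->L'->E->R'->F->plug->F
Char 6 ('D'): step: R->6, L=3; D->plug->D->R->E->L->C->refl->A->L'->B->R'->A->plug->G
Char 7 ('B'): step: R->7, L=3; B->plug->C->R->D->L->G->refl->B->L'->H->R'->A->plug->G
Char 8 ('B'): step: R->0, L->4 (L advanced); B->plug->C->R->B->L->G->refl->B->L'->D->R'->A->plug->G

Answer: CDCHFGGG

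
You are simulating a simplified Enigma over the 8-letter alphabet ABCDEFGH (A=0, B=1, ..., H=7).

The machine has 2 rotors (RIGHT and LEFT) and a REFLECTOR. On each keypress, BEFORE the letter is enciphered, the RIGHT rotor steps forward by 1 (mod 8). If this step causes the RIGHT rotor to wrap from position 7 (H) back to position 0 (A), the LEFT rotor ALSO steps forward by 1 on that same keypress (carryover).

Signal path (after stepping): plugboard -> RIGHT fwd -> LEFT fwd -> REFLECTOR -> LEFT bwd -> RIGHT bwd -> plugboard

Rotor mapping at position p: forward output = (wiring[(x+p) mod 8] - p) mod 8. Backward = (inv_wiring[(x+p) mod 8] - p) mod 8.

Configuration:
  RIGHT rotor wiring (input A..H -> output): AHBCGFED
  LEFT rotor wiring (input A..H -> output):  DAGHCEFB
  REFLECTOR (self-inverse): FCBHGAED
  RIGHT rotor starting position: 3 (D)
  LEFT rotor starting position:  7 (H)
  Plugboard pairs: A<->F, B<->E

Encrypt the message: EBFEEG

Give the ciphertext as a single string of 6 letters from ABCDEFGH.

Answer: DFAAGD

Derivation:
Char 1 ('E'): step: R->4, L=7; E->plug->B->R->B->L->E->refl->G->L'->H->R'->D->plug->D
Char 2 ('B'): step: R->5, L=7; B->plug->E->R->C->L->B->refl->C->L'->A->R'->A->plug->F
Char 3 ('F'): step: R->6, L=7; F->plug->A->R->G->L->F->refl->A->L'->E->R'->F->plug->A
Char 4 ('E'): step: R->7, L=7; E->plug->B->R->B->L->E->refl->G->L'->H->R'->F->plug->A
Char 5 ('E'): step: R->0, L->0 (L advanced); E->plug->B->R->H->L->B->refl->C->L'->E->R'->G->plug->G
Char 6 ('G'): step: R->1, L=0; G->plug->G->R->C->L->G->refl->E->L'->F->R'->D->plug->D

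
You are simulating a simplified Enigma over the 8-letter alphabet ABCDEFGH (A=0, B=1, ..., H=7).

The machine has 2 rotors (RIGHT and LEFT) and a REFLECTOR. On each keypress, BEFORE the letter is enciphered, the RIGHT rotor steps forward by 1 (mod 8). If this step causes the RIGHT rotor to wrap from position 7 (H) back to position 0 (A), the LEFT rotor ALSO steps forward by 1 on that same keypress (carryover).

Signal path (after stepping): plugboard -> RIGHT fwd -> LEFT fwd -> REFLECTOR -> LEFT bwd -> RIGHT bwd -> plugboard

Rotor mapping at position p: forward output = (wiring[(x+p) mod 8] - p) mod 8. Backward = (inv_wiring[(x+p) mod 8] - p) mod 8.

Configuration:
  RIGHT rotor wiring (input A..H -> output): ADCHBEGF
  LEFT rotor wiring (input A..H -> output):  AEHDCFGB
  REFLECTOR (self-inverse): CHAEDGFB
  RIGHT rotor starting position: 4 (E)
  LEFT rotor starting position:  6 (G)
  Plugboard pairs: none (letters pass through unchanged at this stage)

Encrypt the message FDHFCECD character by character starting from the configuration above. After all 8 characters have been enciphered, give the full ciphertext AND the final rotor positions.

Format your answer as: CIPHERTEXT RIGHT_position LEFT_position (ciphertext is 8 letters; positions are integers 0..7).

Char 1 ('F'): step: R->5, L=6; F->plug->F->R->F->L->F->refl->G->L'->D->R'->D->plug->D
Char 2 ('D'): step: R->6, L=6; D->plug->D->R->F->L->F->refl->G->L'->D->R'->G->plug->G
Char 3 ('H'): step: R->7, L=6; H->plug->H->R->H->L->H->refl->B->L'->E->R'->C->plug->C
Char 4 ('F'): step: R->0, L->7 (L advanced); F->plug->F->R->E->L->E->refl->D->L'->F->R'->H->plug->H
Char 5 ('C'): step: R->1, L=7; C->plug->C->R->G->L->G->refl->F->L'->C->R'->A->plug->A
Char 6 ('E'): step: R->2, L=7; E->plug->E->R->E->L->E->refl->D->L'->F->R'->B->plug->B
Char 7 ('C'): step: R->3, L=7; C->plug->C->R->B->L->B->refl->H->L'->H->R'->H->plug->H
Char 8 ('D'): step: R->4, L=7; D->plug->D->R->B->L->B->refl->H->L'->H->R'->F->plug->F
Final: ciphertext=DGCHABHF, RIGHT=4, LEFT=7

Answer: DGCHABHF 4 7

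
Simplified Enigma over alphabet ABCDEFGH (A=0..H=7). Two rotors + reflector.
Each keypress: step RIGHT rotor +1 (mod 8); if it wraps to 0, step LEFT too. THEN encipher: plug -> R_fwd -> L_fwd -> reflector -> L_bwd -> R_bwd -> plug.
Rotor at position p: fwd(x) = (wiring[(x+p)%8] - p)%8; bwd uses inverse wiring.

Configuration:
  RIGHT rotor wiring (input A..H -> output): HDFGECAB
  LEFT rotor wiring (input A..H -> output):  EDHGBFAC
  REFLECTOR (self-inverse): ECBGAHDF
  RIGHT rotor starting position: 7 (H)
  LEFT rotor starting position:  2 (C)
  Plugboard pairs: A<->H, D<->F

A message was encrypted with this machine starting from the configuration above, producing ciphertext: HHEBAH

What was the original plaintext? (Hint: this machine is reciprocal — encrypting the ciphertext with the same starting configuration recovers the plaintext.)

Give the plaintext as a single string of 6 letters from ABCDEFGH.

Char 1 ('H'): step: R->0, L->3 (L advanced); H->plug->A->R->H->L->E->refl->A->L'->G->R'->D->plug->F
Char 2 ('H'): step: R->1, L=3; H->plug->A->R->C->L->C->refl->B->L'->F->R'->C->plug->C
Char 3 ('E'): step: R->2, L=3; E->plug->E->R->G->L->A->refl->E->L'->H->R'->F->plug->D
Char 4 ('B'): step: R->3, L=3; B->plug->B->R->B->L->G->refl->D->L'->A->R'->G->plug->G
Char 5 ('A'): step: R->4, L=3; A->plug->H->R->C->L->C->refl->B->L'->F->R'->D->plug->F
Char 6 ('H'): step: R->5, L=3; H->plug->A->R->F->L->B->refl->C->L'->C->R'->D->plug->F

Answer: FCDGFF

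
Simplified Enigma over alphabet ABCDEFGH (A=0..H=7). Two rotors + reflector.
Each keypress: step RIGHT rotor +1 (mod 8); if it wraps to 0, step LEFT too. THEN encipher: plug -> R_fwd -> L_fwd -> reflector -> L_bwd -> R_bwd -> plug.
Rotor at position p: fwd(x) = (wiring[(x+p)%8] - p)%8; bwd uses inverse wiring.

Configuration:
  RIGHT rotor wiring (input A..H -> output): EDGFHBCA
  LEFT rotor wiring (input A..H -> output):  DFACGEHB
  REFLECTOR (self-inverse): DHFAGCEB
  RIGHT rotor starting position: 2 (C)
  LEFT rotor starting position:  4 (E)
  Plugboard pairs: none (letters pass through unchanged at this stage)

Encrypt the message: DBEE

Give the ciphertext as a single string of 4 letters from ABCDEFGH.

Char 1 ('D'): step: R->3, L=4; D->plug->D->R->H->L->G->refl->E->L'->G->R'->C->plug->C
Char 2 ('B'): step: R->4, L=4; B->plug->B->R->F->L->B->refl->H->L'->E->R'->D->plug->D
Char 3 ('E'): step: R->5, L=4; E->plug->E->R->G->L->E->refl->G->L'->H->R'->D->plug->D
Char 4 ('E'): step: R->6, L=4; E->plug->E->R->A->L->C->refl->F->L'->D->R'->H->plug->H

Answer: CDDH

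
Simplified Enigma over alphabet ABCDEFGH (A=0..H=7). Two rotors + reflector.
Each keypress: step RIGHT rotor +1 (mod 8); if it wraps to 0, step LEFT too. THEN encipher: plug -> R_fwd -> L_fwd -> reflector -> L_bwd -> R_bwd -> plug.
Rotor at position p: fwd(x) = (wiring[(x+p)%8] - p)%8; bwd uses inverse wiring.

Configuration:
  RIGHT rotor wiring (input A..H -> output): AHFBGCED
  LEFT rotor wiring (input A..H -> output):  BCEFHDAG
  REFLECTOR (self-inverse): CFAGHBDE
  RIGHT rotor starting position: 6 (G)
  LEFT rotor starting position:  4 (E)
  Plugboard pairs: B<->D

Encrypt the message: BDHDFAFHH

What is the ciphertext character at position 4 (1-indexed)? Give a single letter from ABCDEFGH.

Char 1 ('B'): step: R->7, L=4; B->plug->D->R->G->L->A->refl->C->L'->D->R'->G->plug->G
Char 2 ('D'): step: R->0, L->5 (L advanced); D->plug->B->R->H->L->C->refl->A->L'->G->R'->E->plug->E
Char 3 ('H'): step: R->1, L=5; H->plug->H->R->H->L->C->refl->A->L'->G->R'->A->plug->A
Char 4 ('D'): step: R->2, L=5; D->plug->B->R->H->L->C->refl->A->L'->G->R'->G->plug->G

G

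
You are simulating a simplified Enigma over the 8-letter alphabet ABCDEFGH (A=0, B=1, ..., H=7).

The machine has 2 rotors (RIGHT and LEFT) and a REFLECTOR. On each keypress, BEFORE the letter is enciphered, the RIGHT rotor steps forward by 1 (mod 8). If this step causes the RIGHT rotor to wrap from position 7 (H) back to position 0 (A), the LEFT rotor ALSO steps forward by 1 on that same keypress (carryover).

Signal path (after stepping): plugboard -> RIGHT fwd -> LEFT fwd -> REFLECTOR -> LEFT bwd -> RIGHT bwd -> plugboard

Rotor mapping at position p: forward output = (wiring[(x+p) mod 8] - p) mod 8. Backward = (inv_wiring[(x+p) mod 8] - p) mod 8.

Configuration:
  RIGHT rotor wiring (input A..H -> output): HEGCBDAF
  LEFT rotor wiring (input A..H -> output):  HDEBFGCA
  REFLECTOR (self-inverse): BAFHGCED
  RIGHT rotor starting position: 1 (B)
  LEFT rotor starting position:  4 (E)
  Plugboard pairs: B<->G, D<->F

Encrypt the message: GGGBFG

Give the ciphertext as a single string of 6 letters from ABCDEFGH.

Answer: ECFHEA

Derivation:
Char 1 ('G'): step: R->2, L=4; G->plug->B->R->A->L->B->refl->A->L'->G->R'->E->plug->E
Char 2 ('G'): step: R->3, L=4; G->plug->B->R->G->L->A->refl->B->L'->A->R'->C->plug->C
Char 3 ('G'): step: R->4, L=4; G->plug->B->R->H->L->F->refl->C->L'->B->R'->D->plug->F
Char 4 ('B'): step: R->5, L=4; B->plug->G->R->F->L->H->refl->D->L'->E->R'->H->plug->H
Char 5 ('F'): step: R->6, L=4; F->plug->D->R->G->L->A->refl->B->L'->A->R'->E->plug->E
Char 6 ('G'): step: R->7, L=4; G->plug->B->R->A->L->B->refl->A->L'->G->R'->A->plug->A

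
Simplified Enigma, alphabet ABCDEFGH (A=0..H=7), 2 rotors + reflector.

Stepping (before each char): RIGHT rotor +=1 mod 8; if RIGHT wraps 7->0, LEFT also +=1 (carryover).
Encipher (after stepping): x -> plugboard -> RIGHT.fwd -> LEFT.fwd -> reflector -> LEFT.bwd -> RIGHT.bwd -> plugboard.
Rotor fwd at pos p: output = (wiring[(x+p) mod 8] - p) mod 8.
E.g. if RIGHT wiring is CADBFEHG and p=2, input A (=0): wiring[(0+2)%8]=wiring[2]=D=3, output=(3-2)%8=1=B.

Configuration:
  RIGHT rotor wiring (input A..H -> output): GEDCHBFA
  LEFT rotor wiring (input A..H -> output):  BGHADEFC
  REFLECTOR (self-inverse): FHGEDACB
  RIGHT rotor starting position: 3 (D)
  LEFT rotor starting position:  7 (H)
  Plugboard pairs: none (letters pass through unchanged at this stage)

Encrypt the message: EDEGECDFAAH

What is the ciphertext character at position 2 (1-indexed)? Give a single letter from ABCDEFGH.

Char 1 ('E'): step: R->4, L=7; E->plug->E->R->C->L->H->refl->B->L'->E->R'->D->plug->D
Char 2 ('D'): step: R->5, L=7; D->plug->D->R->B->L->C->refl->G->L'->H->R'->E->plug->E

E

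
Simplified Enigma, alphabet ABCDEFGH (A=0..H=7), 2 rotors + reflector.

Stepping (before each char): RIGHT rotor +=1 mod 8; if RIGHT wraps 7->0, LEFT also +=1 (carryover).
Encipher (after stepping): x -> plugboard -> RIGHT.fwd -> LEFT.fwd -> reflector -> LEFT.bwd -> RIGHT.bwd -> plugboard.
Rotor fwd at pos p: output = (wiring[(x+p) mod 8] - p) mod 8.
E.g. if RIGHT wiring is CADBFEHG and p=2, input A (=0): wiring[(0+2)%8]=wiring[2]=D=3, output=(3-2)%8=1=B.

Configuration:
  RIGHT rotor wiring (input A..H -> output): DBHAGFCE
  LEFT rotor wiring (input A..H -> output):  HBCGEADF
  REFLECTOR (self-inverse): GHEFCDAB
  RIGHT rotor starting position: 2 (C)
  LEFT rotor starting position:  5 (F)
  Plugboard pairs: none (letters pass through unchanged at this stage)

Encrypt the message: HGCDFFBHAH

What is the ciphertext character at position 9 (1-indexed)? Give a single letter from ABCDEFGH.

Char 1 ('H'): step: R->3, L=5; H->plug->H->R->E->L->E->refl->C->L'->D->R'->B->plug->B
Char 2 ('G'): step: R->4, L=5; G->plug->G->R->D->L->C->refl->E->L'->E->R'->H->plug->H
Char 3 ('C'): step: R->5, L=5; C->plug->C->R->H->L->H->refl->B->L'->G->R'->D->plug->D
Char 4 ('D'): step: R->6, L=5; D->plug->D->R->D->L->C->refl->E->L'->E->R'->A->plug->A
Char 5 ('F'): step: R->7, L=5; F->plug->F->R->H->L->H->refl->B->L'->G->R'->G->plug->G
Char 6 ('F'): step: R->0, L->6 (L advanced); F->plug->F->R->F->L->A->refl->G->L'->G->R'->E->plug->E
Char 7 ('B'): step: R->1, L=6; B->plug->B->R->G->L->G->refl->A->L'->F->R'->D->plug->D
Char 8 ('H'): step: R->2, L=6; H->plug->H->R->H->L->C->refl->E->L'->E->R'->C->plug->C
Char 9 ('A'): step: R->3, L=6; A->plug->A->R->F->L->A->refl->G->L'->G->R'->G->plug->G

G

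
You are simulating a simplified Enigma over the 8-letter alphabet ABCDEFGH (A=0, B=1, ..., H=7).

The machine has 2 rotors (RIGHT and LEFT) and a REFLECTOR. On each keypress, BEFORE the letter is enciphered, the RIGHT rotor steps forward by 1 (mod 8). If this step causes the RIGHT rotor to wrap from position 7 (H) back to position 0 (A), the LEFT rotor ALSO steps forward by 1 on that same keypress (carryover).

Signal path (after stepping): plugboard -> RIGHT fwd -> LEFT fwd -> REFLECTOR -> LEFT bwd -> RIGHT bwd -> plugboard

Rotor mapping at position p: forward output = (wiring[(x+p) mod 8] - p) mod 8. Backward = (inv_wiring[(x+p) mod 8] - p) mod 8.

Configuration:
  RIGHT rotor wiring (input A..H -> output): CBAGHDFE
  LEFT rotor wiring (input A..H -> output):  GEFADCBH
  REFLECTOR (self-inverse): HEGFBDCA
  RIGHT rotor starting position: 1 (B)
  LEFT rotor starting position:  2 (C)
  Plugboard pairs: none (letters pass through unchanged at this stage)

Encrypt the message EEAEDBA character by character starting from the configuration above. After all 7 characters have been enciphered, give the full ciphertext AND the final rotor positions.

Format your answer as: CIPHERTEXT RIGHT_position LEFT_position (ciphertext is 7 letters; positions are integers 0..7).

Answer: BFGFCGB 0 3

Derivation:
Char 1 ('E'): step: R->2, L=2; E->plug->E->R->D->L->A->refl->H->L'->E->R'->B->plug->B
Char 2 ('E'): step: R->3, L=2; E->plug->E->R->B->L->G->refl->C->L'->H->R'->F->plug->F
Char 3 ('A'): step: R->4, L=2; A->plug->A->R->D->L->A->refl->H->L'->E->R'->G->plug->G
Char 4 ('E'): step: R->5, L=2; E->plug->E->R->E->L->H->refl->A->L'->D->R'->F->plug->F
Char 5 ('D'): step: R->6, L=2; D->plug->D->R->D->L->A->refl->H->L'->E->R'->C->plug->C
Char 6 ('B'): step: R->7, L=2; B->plug->B->R->D->L->A->refl->H->L'->E->R'->G->plug->G
Char 7 ('A'): step: R->0, L->3 (L advanced); A->plug->A->R->C->L->H->refl->A->L'->B->R'->B->plug->B
Final: ciphertext=BFGFCGB, RIGHT=0, LEFT=3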